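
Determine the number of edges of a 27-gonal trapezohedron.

The n-trapezohedron (dual of the n-antiprism) has V = 2·27 + 2 = 56, E = 4·27 = 108, F = 2·27 = 54.

108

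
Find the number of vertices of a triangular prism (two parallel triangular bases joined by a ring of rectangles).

A prism on an n-gon has two n-gon bases and n rectangular sides: V = 2·3 = 6, E = 3·3 = 9, F = 3 + 2 = 5.

6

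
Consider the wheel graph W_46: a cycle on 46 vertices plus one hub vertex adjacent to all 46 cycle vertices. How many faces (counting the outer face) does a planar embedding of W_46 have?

47

W_46 has V = 46 + 1 = 47 vertices and E = 2·46 = 92 edges.
By Euler's formula F = 2 − V + E = 2 − 47 + 92 = 47.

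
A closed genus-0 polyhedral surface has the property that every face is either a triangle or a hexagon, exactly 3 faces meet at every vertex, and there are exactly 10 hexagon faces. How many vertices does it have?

Let x be the number of triangles; then F = 10 + x.
Edge–face incidences: 2E = 6·10 + 3·x = 60 + 3x.
Every vertex has degree 3, so 3V = 2E.
Euler: V − E + F = 2 ⇒ (2E)/3 − E + (10 + x) = 2.
Multiply by 6: 2·(2E) − 3·(2E) + 6·(10 + x) = 12, i.e. 60 + 6x − (60 + 3x) = 12.
Collecting terms: 3x = 12, so x = 4.
Then 2E = 60 + 3·4 = 72, so E = 36, V = 2E/3 = 24, F = 10 + 4 = 14.

24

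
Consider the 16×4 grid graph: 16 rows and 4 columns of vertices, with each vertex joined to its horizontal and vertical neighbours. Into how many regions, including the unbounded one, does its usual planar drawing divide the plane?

46

The grid has V = 16·4 = 64 vertices and E = 16·3 + 4·15 = 108 edges.
F = 2 − V + E = 2 − 64 + 108 = 46.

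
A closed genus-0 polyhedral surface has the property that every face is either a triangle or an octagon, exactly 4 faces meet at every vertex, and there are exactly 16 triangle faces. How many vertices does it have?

16

Let x be the number of octagons; then F = 16 + x.
Edge–face incidences: 2E = 3·16 + 8·x = 48 + 8x.
Every vertex has degree 4, so 4V = 2E.
Euler: V − E + F = 2 ⇒ (2E)/4 − E + (16 + x) = 2.
Multiply by 8: 2·(2E) − 4·(2E) + 8·(16 + x) = 16, i.e. 128 + 8x − 2·(48 + 8x) = 16.
Collecting terms: −8x + 32 = 16, so −8x = −16, so x = 2.
Then 2E = 48 + 8·2 = 64, so E = 32, V = 2E/4 = 16, F = 16 + 2 = 18.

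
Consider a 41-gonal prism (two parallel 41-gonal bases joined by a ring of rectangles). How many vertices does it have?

A prism on an n-gon has two n-gon bases and n rectangular sides: V = 2·41 = 82, E = 3·41 = 123, F = 41 + 2 = 43.

82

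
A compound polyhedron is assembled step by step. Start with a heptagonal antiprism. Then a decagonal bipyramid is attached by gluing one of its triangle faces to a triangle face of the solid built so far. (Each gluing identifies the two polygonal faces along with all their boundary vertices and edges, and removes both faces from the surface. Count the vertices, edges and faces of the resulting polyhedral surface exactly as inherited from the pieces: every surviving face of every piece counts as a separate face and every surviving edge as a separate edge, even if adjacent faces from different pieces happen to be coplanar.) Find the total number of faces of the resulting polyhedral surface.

34

A heptagonal antiprism: V=14, E=28, F=16.
Attach a decagonal bipyramid (V=12, E=30, F=20) along a 3-gon: merge 3 vertices and 3 edges, delete both glued faces → V=23, E=55, F=34.
Check: V − E + F = 23 − 55 + 34 = 2.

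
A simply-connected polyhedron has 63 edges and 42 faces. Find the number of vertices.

23

Here V − E + F = 2.
V = 2 + E − F = 2 + 63 − 42 = 23.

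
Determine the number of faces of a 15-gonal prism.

A prism on an n-gon has two n-gon bases and n rectangular sides: V = 2·15 = 30, E = 3·15 = 45, F = 15 + 2 = 17.

17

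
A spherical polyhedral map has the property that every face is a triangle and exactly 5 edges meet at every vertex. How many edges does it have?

30

Each face has 3 edges and each edge borders two faces, so 2E = 3F.
Each vertex has degree 5, so 5V = 2E and hence V = 3F/5.
Euler: V − E + F = 2 ⇒ (3F/5) − (3F/2) + F = 2.
Multiply by 10: (6 − 15 + 10)F = 20, i.e. 1F = 20.
So F = 20, E = 3·20/2 = 30, V = 3·20/5 = 12.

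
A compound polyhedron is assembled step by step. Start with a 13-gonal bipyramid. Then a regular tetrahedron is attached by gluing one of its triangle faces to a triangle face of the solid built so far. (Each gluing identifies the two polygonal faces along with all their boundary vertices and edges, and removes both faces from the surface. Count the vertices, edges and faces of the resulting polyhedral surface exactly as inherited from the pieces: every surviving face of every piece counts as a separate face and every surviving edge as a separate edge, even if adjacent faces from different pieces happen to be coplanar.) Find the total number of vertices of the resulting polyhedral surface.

16

A 13-gonal bipyramid: V=15, E=39, F=26.
Attach a regular tetrahedron (V=4, E=6, F=4) along a 3-gon: merge 3 vertices and 3 edges, delete both glued faces → V=16, E=42, F=28.
Check: V − E + F = 16 − 42 + 28 = 2.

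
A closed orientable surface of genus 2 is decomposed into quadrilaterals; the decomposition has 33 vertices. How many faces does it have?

35

χ = 2 − 2·2 = -2, and every face is a square so 4F = 2E.
V − E + F = -2 with E = 4F/2 gives 33 − (4/2 − 1)·F = -2, so F = 35 and E = 70.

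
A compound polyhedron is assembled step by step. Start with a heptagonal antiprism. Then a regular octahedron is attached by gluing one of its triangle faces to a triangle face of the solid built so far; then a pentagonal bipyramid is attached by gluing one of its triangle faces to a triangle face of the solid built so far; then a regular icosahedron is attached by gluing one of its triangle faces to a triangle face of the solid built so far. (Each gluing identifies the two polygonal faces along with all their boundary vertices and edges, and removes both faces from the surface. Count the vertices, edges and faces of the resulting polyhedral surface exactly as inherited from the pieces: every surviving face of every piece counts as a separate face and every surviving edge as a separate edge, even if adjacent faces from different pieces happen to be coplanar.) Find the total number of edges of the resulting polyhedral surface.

A heptagonal antiprism: V=14, E=28, F=16.
Attach a regular octahedron (V=6, E=12, F=8) along a 3-gon: merge 3 vertices and 3 edges, delete both glued faces → V=17, E=37, F=22.
Attach a pentagonal bipyramid (V=7, E=15, F=10) along a 3-gon: merge 3 vertices and 3 edges, delete both glued faces → V=21, E=49, F=30.
Attach a regular icosahedron (V=12, E=30, F=20) along a 3-gon: merge 3 vertices and 3 edges, delete both glued faces → V=30, E=76, F=48.
Check: V − E + F = 30 − 76 + 48 = 2.

76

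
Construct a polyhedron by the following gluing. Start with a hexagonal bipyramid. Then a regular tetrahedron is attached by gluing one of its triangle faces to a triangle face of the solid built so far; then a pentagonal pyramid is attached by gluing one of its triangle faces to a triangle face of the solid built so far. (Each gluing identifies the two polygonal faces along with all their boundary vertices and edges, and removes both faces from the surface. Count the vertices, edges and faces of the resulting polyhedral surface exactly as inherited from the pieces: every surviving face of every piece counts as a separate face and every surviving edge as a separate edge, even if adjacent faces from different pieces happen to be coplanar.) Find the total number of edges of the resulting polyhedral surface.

A hexagonal bipyramid: V=8, E=18, F=12.
Attach a regular tetrahedron (V=4, E=6, F=4) along a 3-gon: merge 3 vertices and 3 edges, delete both glued faces → V=9, E=21, F=14.
Attach a pentagonal pyramid (V=6, E=10, F=6) along a 3-gon: merge 3 vertices and 3 edges, delete both glued faces → V=12, E=28, F=18.
Check: V − E + F = 12 − 28 + 18 = 2.

28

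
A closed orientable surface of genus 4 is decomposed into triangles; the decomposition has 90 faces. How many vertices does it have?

39

χ = 2 − 2·4 = -6, and every face is a triangle so 3F = 2E.
E = 3·90/2 = 135. Then V = -6 + E − F = -6 + 135 − 90 = 39.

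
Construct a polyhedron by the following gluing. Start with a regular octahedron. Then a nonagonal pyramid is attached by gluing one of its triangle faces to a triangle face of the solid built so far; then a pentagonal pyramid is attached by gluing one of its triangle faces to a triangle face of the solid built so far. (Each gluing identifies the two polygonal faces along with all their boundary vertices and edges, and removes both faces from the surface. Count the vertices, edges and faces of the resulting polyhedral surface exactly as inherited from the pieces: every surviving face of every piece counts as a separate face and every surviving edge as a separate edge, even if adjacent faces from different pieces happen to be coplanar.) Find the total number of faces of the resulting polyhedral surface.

A regular octahedron: V=6, E=12, F=8.
Attach a nonagonal pyramid (V=10, E=18, F=10) along a 3-gon: merge 3 vertices and 3 edges, delete both glued faces → V=13, E=27, F=16.
Attach a pentagonal pyramid (V=6, E=10, F=6) along a 3-gon: merge 3 vertices and 3 edges, delete both glued faces → V=16, E=34, F=20.
Check: V − E + F = 16 − 34 + 20 = 2.

20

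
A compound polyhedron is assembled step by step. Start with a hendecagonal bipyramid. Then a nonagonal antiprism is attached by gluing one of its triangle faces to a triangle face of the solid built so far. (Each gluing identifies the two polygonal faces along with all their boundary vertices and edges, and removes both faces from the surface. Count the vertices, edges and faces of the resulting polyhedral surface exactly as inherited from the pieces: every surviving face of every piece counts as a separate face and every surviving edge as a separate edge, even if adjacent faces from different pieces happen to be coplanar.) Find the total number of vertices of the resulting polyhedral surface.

28

A hendecagonal bipyramid: V=13, E=33, F=22.
Attach a nonagonal antiprism (V=18, E=36, F=20) along a 3-gon: merge 3 vertices and 3 edges, delete both glued faces → V=28, E=66, F=40.
Check: V − E + F = 28 − 66 + 40 = 2.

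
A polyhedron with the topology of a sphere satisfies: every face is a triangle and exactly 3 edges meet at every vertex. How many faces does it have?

Each face has 3 edges and each edge borders two faces, so 2E = 3F.
Each vertex has degree 3, so 3V = 2E and hence V = 3F/3.
Euler: V − E + F = 2 ⇒ (3F/3) − (3F/2) + F = 2.
Multiply by 6: (6 − 9 + 6)F = 12, i.e. 3F = 12.
So F = 4, E = 3·4/2 = 6, V = 3·4/3 = 4.

4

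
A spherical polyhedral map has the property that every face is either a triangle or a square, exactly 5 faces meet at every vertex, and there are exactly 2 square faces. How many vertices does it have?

16

Let x be the number of triangles; then F = 2 + x.
Edge–face incidences: 2E = 4·2 + 3·x = 8 + 3x.
Every vertex has degree 5, so 5V = 2E.
Euler: V − E + F = 2 ⇒ (2E)/5 − E + (2 + x) = 2.
Multiply by 10: 2·(2E) − 5·(2E) + 10·(2 + x) = 20, i.e. 20 + 10x − 3·(8 + 3x) = 20.
Collecting terms: x − 4 = 20, so x = 24.
Then 2E = 8 + 3·24 = 80, so E = 40, V = 2E/5 = 16, F = 2 + 24 = 26.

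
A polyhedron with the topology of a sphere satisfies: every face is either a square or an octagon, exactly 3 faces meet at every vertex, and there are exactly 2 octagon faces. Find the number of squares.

8

Let x be the number of squares; then F = 2 + x.
Edge–face incidences: 2E = 8·2 + 4·x = 16 + 4x.
Every vertex has degree 3, so 3V = 2E.
Euler: V − E + F = 2 ⇒ (2E)/3 − E + (2 + x) = 2.
Multiply by 6: 2·(2E) − 3·(2E) + 6·(2 + x) = 12, i.e. 12 + 6x − (16 + 4x) = 12.
Collecting terms: 2x − 4 = 12, so 2x = 16, so x = 8.
Then 2E = 16 + 4·8 = 48, so E = 24, V = 2E/3 = 16, F = 2 + 8 = 10.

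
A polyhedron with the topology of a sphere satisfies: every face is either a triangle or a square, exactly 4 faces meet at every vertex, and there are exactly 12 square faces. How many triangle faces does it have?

8

Let x be the number of triangles; then F = 12 + x.
Edge–face incidences: 2E = 4·12 + 3·x = 48 + 3x.
Every vertex has degree 4, so 4V = 2E.
Euler: V − E + F = 2 ⇒ (2E)/4 − E + (12 + x) = 2.
Multiply by 8: 2·(2E) − 4·(2E) + 8·(12 + x) = 16, i.e. 96 + 8x − 2·(48 + 3x) = 16.
Collecting terms: 2x = 16, so x = 8.
Then 2E = 48 + 3·8 = 72, so E = 36, V = 2E/4 = 18, F = 12 + 8 = 20.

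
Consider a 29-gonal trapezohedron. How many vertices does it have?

60

The n-trapezohedron (dual of the n-antiprism) has V = 2·29 + 2 = 60, E = 4·29 = 116, F = 2·29 = 58.
Check: V − E + F = 60 − 116 + 58 = 2.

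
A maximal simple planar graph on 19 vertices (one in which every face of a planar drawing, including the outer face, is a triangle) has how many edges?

In a plane triangulation 3F = 2E and V − E + F = 2, so E = 3V − 6 = 3·19 − 6 = 51.

51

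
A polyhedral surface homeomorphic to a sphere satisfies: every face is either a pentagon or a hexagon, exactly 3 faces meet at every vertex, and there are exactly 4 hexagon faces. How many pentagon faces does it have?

Let x be the number of pentagons; then F = 4 + x.
Edge–face incidences: 2E = 6·4 + 5·x = 24 + 5x.
Every vertex has degree 3, so 3V = 2E.
Euler: V − E + F = 2 ⇒ (2E)/3 − E + (4 + x) = 2.
Multiply by 6: 2·(2E) − 3·(2E) + 6·(4 + x) = 12, i.e. 24 + 6x − (24 + 5x) = 12.
Collecting terms: x = 12.
Then 2E = 24 + 5·12 = 84, so E = 42, V = 2E/3 = 28, F = 4 + 12 = 16.

12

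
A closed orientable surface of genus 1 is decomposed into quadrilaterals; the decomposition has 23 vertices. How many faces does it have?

23

χ = 2 − 2·1 = 0, and every face is a square so 4F = 2E.
V − E + F = 0 with E = 4F/2 gives 23 − (4/2 − 1)·F = 0, so F = 23 and E = 46.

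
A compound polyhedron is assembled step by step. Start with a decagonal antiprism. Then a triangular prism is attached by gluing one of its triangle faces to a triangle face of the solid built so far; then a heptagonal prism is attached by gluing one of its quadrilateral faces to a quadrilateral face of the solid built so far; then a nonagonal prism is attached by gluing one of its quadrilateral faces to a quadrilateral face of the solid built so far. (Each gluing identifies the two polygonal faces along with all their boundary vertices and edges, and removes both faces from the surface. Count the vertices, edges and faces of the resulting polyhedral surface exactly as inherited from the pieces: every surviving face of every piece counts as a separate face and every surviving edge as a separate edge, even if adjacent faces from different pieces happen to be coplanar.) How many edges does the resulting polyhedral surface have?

A decagonal antiprism: V=20, E=40, F=22.
Attach a triangular prism (V=6, E=9, F=5) along a 3-gon: merge 3 vertices and 3 edges, delete both glued faces → V=23, E=46, F=25.
Attach a heptagonal prism (V=14, E=21, F=9) along a 4-gon: merge 4 vertices and 4 edges, delete both glued faces → V=33, E=63, F=32.
Attach a nonagonal prism (V=18, E=27, F=11) along a 4-gon: merge 4 vertices and 4 edges, delete both glued faces → V=47, E=86, F=41.
Check: V − E + F = 47 − 86 + 41 = 2.

86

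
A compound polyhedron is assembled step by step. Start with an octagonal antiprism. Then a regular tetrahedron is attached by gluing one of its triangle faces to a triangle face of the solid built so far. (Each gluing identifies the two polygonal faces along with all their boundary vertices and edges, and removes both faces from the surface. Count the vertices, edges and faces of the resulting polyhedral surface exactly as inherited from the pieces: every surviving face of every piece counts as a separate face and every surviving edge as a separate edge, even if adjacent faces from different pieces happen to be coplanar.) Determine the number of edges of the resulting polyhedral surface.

35

An octagonal antiprism: V=16, E=32, F=18.
Attach a regular tetrahedron (V=4, E=6, F=4) along a 3-gon: merge 3 vertices and 3 edges, delete both glued faces → V=17, E=35, F=20.
Check: V − E + F = 17 − 35 + 20 = 2.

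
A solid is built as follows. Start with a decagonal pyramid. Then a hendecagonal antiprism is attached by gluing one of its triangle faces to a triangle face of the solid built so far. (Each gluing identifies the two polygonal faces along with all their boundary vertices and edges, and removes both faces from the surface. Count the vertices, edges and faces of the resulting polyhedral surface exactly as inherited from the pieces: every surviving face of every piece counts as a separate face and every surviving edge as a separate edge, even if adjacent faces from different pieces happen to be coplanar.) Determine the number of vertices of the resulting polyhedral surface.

A decagonal pyramid: V=11, E=20, F=11.
Attach a hendecagonal antiprism (V=22, E=44, F=24) along a 3-gon: merge 3 vertices and 3 edges, delete both glued faces → V=30, E=61, F=33.
Check: V − E + F = 30 − 61 + 33 = 2.

30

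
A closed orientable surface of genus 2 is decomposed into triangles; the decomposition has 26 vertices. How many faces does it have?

56

χ = 2 − 2·2 = -2, and every face is a triangle so 3F = 2E.
V − E + F = -2 with E = 3F/2 gives 26 − (3/2 − 1)·F = -2, so F = 56 and E = 84.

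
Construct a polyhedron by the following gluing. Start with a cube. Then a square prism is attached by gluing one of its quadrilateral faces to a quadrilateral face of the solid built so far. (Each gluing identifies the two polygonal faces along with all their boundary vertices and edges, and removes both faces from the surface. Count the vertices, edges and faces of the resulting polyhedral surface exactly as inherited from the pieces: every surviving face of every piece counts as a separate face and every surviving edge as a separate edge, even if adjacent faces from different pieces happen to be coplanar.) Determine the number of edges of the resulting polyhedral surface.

A cube: V=8, E=12, F=6.
Attach a square prism (V=8, E=12, F=6) along a 4-gon: merge 4 vertices and 4 edges, delete both glued faces → V=12, E=20, F=10.
Check: V − E + F = 12 − 20 + 10 = 2.

20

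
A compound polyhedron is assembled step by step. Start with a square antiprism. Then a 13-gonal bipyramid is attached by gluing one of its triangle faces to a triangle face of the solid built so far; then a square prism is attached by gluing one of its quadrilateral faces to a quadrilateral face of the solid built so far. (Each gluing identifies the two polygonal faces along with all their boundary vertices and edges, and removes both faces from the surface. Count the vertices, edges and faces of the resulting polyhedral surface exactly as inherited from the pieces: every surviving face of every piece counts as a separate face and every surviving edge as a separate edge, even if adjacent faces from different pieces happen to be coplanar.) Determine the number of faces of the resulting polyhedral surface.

38

A square antiprism: V=8, E=16, F=10.
Attach a 13-gonal bipyramid (V=15, E=39, F=26) along a 3-gon: merge 3 vertices and 3 edges, delete both glued faces → V=20, E=52, F=34.
Attach a square prism (V=8, E=12, F=6) along a 4-gon: merge 4 vertices and 4 edges, delete both glued faces → V=24, E=60, F=38.
Check: V − E + F = 24 − 60 + 38 = 2.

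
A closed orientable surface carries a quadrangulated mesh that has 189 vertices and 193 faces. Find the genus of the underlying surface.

3

Every face is a square, so 2E = 4·193 = 772, giving E = 386.
χ = V − E + F = 189 − 386 + 193 = -4.
For a closed orientable surface χ = 2 − 2g, so g = (2 − (-4))/2 = 3.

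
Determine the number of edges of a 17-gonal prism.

A prism on an n-gon has two n-gon bases and n rectangular sides: V = 2·17 = 34, E = 3·17 = 51, F = 17 + 2 = 19.

51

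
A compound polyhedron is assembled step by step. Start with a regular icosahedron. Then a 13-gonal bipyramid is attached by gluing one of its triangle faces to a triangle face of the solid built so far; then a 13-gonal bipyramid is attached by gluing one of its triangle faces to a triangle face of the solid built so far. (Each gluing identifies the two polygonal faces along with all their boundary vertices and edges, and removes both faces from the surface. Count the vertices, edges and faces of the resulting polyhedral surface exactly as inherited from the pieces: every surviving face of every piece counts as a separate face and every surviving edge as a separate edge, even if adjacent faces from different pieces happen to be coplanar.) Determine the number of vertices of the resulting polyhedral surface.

36

A regular icosahedron: V=12, E=30, F=20.
Attach a 13-gonal bipyramid (V=15, E=39, F=26) along a 3-gon: merge 3 vertices and 3 edges, delete both glued faces → V=24, E=66, F=44.
Attach a 13-gonal bipyramid (V=15, E=39, F=26) along a 3-gon: merge 3 vertices and 3 edges, delete both glued faces → V=36, E=102, F=68.
Check: V − E + F = 36 − 102 + 68 = 2.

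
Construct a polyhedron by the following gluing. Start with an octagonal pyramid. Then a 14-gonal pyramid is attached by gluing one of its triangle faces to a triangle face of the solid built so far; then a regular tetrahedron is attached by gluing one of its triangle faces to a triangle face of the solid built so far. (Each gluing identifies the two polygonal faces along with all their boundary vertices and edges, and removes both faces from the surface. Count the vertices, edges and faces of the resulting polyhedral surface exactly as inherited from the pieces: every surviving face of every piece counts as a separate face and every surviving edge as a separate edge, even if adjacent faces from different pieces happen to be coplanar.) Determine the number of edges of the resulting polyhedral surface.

An octagonal pyramid: V=9, E=16, F=9.
Attach a 14-gonal pyramid (V=15, E=28, F=15) along a 3-gon: merge 3 vertices and 3 edges, delete both glued faces → V=21, E=41, F=22.
Attach a regular tetrahedron (V=4, E=6, F=4) along a 3-gon: merge 3 vertices and 3 edges, delete both glued faces → V=22, E=44, F=24.
Check: V − E + F = 22 − 44 + 24 = 2.

44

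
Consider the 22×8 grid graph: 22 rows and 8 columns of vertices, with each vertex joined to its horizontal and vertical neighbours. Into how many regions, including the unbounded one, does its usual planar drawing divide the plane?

148

The grid has V = 22·8 = 176 vertices and E = 22·7 + 8·21 = 322 edges.
F = 2 − V + E = 2 − 176 + 322 = 148.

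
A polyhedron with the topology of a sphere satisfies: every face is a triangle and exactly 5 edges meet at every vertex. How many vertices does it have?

12

Each face has 3 edges and each edge borders two faces, so 2E = 3F.
Each vertex has degree 5, so 5V = 2E and hence V = 3F/5.
Euler: V − E + F = 2 ⇒ (3F/5) − (3F/2) + F = 2.
Multiply by 10: (6 − 15 + 10)F = 20, i.e. 1F = 20.
So F = 20, E = 3·20/2 = 30, V = 3·20/5 = 12.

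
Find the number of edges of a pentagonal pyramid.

A pyramid on an n-gon base has one n-gon and n triangles: V = 5 + 1 = 6, E = 2·5 = 10, F = 5 + 1 = 6.

10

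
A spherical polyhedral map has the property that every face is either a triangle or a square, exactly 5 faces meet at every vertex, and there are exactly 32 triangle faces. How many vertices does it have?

24

Let x be the number of squares; then F = 32 + x.
Edge–face incidences: 2E = 3·32 + 4·x = 96 + 4x.
Every vertex has degree 5, so 5V = 2E.
Euler: V − E + F = 2 ⇒ (2E)/5 − E + (32 + x) = 2.
Multiply by 10: 2·(2E) − 5·(2E) + 10·(32 + x) = 20, i.e. 320 + 10x − 3·(96 + 4x) = 20.
Collecting terms: −2x + 32 = 20, so −2x = −12, so x = 6.
Then 2E = 96 + 4·6 = 120, so E = 60, V = 2E/5 = 24, F = 32 + 6 = 38.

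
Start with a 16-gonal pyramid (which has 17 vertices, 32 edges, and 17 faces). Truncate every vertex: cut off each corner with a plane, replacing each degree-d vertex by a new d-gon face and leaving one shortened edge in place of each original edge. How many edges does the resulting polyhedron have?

Truncation replaces each original edge-end by a new vertex, so V′ = 2E = 64.
Each original edge survives, and each old vertex of degree d contributes d new edges; summing degrees gives Σd = 2E, so E′ = E + 2E = 3E = 96.
Each original face survives and each original vertex becomes one new face: F′ = F + V = 34.

96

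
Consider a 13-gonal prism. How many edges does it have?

A prism on an n-gon has two n-gon bases and n rectangular sides: V = 2·13 = 26, E = 3·13 = 39, F = 13 + 2 = 15.

39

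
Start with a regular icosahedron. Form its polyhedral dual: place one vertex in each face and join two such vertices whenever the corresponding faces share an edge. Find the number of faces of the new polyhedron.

12

The base solid has V = 12, E = 30, F = 20.
The dual swaps V and F and preserves E: V′ = F = 20, E′ = E = 30, F′ = V = 12.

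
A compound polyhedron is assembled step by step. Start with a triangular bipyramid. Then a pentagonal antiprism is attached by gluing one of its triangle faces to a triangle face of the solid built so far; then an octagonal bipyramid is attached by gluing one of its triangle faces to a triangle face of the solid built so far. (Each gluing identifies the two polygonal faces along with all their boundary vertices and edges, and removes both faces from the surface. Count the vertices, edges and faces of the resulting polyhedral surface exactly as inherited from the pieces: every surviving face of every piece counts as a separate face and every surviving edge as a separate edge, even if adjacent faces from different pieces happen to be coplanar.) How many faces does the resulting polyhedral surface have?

A triangular bipyramid: V=5, E=9, F=6.
Attach a pentagonal antiprism (V=10, E=20, F=12) along a 3-gon: merge 3 vertices and 3 edges, delete both glued faces → V=12, E=26, F=16.
Attach an octagonal bipyramid (V=10, E=24, F=16) along a 3-gon: merge 3 vertices and 3 edges, delete both glued faces → V=19, E=47, F=30.
Check: V − E + F = 19 − 47 + 30 = 2.

30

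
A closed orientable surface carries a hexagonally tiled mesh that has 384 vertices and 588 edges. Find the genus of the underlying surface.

Every face is a hexagon and each edge borders two faces, so 6F = 2·588, giving F = 196.
χ = V − E + F = 384 − 588 + 196 = -8.
For a closed orientable surface χ = 2 − 2g, so g = (2 − (-8))/2 = 5.

5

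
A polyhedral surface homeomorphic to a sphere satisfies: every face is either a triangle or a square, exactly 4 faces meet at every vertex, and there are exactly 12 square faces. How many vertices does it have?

Let x be the number of triangles; then F = 12 + x.
Edge–face incidences: 2E = 4·12 + 3·x = 48 + 3x.
Every vertex has degree 4, so 4V = 2E.
Euler: V − E + F = 2 ⇒ (2E)/4 − E + (12 + x) = 2.
Multiply by 8: 2·(2E) − 4·(2E) + 8·(12 + x) = 16, i.e. 96 + 8x − 2·(48 + 3x) = 16.
Collecting terms: 2x = 16, so x = 8.
Then 2E = 48 + 3·8 = 72, so E = 36, V = 2E/4 = 18, F = 12 + 8 = 20.

18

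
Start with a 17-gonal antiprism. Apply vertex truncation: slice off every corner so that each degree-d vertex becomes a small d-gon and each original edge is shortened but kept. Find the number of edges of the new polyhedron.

204

The base solid has V = 34, E = 68, F = 36.
Truncation replaces each original edge-end by a new vertex, so V′ = 2E = 136.
Each original edge survives, and each old vertex of degree d contributes d new edges; summing degrees gives Σd = 2E, so E′ = E + 2E = 3E = 204.
Each original face survives and each original vertex becomes one new face: F′ = F + V = 70.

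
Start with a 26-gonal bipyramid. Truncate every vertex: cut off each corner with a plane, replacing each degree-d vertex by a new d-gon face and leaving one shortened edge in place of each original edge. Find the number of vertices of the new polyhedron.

156

The base solid has V = 28, E = 78, F = 52.
Truncation replaces each original edge-end by a new vertex, so V′ = 2E = 156.
Each original edge survives, and each old vertex of degree d contributes d new edges; summing degrees gives Σd = 2E, so E′ = E + 2E = 3E = 234.
Each original face survives and each original vertex becomes one new face: F′ = F + V = 80.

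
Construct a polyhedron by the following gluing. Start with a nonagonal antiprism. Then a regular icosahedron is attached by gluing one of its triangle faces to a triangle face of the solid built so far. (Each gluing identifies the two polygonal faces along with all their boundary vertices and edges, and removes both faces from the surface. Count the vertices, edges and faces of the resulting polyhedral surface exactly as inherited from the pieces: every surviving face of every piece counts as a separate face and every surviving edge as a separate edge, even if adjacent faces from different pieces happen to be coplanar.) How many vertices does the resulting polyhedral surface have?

27

A nonagonal antiprism: V=18, E=36, F=20.
Attach a regular icosahedron (V=12, E=30, F=20) along a 3-gon: merge 3 vertices and 3 edges, delete both glued faces → V=27, E=63, F=38.
Check: V − E + F = 27 − 63 + 38 = 2.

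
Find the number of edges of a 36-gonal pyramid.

72

A pyramid on an n-gon base has one n-gon and n triangles: V = 36 + 1 = 37, E = 2·36 = 72, F = 36 + 1 = 37.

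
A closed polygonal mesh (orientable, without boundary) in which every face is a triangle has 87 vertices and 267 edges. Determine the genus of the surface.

Every face is a triangle and each edge borders two faces, so 3F = 2·267, giving F = 178.
χ = V − E + F = 87 − 267 + 178 = -2.
For a closed orientable surface χ = 2 − 2g, so g = (2 − (-2))/2 = 2.

2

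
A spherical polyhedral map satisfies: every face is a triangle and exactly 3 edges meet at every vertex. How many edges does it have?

6

Each face has 3 edges and each edge borders two faces, so 2E = 3F.
Each vertex has degree 3, so 3V = 2E and hence V = 3F/3.
Euler: V − E + F = 2 ⇒ (3F/3) − (3F/2) + F = 2.
Multiply by 6: (6 − 9 + 6)F = 12, i.e. 3F = 12.
So F = 4, E = 3·4/2 = 6, V = 3·4/3 = 4.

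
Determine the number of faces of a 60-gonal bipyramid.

120

A bipyramid over an n-gon has 2n triangular faces and n + 2 vertices: V = 60 + 2 = 62, E = 3·60 = 180, F = 2·60 = 120.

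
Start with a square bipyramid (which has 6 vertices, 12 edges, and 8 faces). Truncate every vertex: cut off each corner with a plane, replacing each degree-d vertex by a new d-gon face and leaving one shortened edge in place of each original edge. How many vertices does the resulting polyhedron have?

Truncation replaces each original edge-end by a new vertex, so V′ = 2E = 24.
Each original edge survives, and each old vertex of degree d contributes d new edges; summing degrees gives Σd = 2E, so E′ = E + 2E = 3E = 36.
Each original face survives and each original vertex becomes one new face: F′ = F + V = 14.

24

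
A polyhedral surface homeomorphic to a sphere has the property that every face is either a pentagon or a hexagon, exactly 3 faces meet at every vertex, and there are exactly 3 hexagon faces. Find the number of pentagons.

Let x be the number of pentagons; then F = 3 + x.
Edge–face incidences: 2E = 6·3 + 5·x = 18 + 5x.
Every vertex has degree 3, so 3V = 2E.
Euler: V − E + F = 2 ⇒ (2E)/3 − E + (3 + x) = 2.
Multiply by 6: 2·(2E) − 3·(2E) + 6·(3 + x) = 12, i.e. 18 + 6x − (18 + 5x) = 12.
Collecting terms: x = 12.
Then 2E = 18 + 5·12 = 78, so E = 39, V = 2E/3 = 26, F = 3 + 12 = 15.

12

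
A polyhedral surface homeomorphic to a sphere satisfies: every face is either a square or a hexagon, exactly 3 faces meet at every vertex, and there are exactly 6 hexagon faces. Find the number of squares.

6

Let x be the number of squares; then F = 6 + x.
Edge–face incidences: 2E = 6·6 + 4·x = 36 + 4x.
Every vertex has degree 3, so 3V = 2E.
Euler: V − E + F = 2 ⇒ (2E)/3 − E + (6 + x) = 2.
Multiply by 6: 2·(2E) − 3·(2E) + 6·(6 + x) = 12, i.e. 36 + 6x − (36 + 4x) = 12.
Collecting terms: 2x = 12, so x = 6.
Then 2E = 36 + 4·6 = 60, so E = 30, V = 2E/3 = 20, F = 6 + 6 = 12.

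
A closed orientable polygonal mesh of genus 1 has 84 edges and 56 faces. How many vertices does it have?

28

For a closed orientable surface of genus 1, χ = 2 − 2·1 = 0.
V = 0 + E − F = 0 + 84 − 56 = 28.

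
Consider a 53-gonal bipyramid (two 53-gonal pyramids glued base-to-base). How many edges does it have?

159

A bipyramid over an n-gon has 2n triangular faces and n + 2 vertices: V = 53 + 2 = 55, E = 3·53 = 159, F = 2·53 = 106.
Check: V − E + F = 55 − 159 + 106 = 2.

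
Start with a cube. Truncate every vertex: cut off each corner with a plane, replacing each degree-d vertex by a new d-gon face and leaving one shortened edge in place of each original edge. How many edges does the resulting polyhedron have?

36

The base solid has V = 8, E = 12, F = 6.
Truncation replaces each original edge-end by a new vertex, so V′ = 2E = 24.
Each original edge survives, and each old vertex of degree d contributes d new edges; summing degrees gives Σd = 2E, so E′ = E + 2E = 3E = 36.
Each original face survives and each original vertex becomes one new face: F′ = F + V = 14.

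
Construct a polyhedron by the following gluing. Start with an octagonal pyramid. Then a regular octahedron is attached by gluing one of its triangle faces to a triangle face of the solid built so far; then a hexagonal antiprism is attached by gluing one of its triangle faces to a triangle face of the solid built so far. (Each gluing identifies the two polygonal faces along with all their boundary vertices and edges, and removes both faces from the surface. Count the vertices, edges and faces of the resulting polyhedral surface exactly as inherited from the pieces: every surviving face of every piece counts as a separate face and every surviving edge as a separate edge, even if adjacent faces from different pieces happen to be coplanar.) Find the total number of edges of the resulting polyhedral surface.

46

An octagonal pyramid: V=9, E=16, F=9.
Attach a regular octahedron (V=6, E=12, F=8) along a 3-gon: merge 3 vertices and 3 edges, delete both glued faces → V=12, E=25, F=15.
Attach a hexagonal antiprism (V=12, E=24, F=14) along a 3-gon: merge 3 vertices and 3 edges, delete both glued faces → V=21, E=46, F=27.
Check: V − E + F = 21 − 46 + 27 = 2.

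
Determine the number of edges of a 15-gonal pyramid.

A pyramid on an n-gon base has one n-gon and n triangles: V = 15 + 1 = 16, E = 2·15 = 30, F = 15 + 1 = 16.
Check: V − E + F = 16 − 30 + 16 = 2.

30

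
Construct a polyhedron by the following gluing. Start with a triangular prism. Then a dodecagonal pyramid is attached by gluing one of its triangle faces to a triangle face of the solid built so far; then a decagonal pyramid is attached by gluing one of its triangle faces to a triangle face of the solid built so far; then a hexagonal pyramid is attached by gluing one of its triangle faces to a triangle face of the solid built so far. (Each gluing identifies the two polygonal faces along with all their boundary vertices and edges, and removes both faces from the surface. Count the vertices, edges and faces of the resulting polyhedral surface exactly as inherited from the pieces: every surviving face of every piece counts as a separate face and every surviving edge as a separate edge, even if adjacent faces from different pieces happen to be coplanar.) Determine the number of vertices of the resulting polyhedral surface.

28

A triangular prism: V=6, E=9, F=5.
Attach a dodecagonal pyramid (V=13, E=24, F=13) along a 3-gon: merge 3 vertices and 3 edges, delete both glued faces → V=16, E=30, F=16.
Attach a decagonal pyramid (V=11, E=20, F=11) along a 3-gon: merge 3 vertices and 3 edges, delete both glued faces → V=24, E=47, F=25.
Attach a hexagonal pyramid (V=7, E=12, F=7) along a 3-gon: merge 3 vertices and 3 edges, delete both glued faces → V=28, E=56, F=30.
Check: V − E + F = 28 − 56 + 30 = 2.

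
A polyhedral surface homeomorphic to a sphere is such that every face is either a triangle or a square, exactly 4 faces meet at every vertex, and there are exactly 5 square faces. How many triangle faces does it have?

8

Let x be the number of triangles; then F = 5 + x.
Edge–face incidences: 2E = 4·5 + 3·x = 20 + 3x.
Every vertex has degree 4, so 4V = 2E.
Euler: V − E + F = 2 ⇒ (2E)/4 − E + (5 + x) = 2.
Multiply by 8: 2·(2E) − 4·(2E) + 8·(5 + x) = 16, i.e. 40 + 8x − 2·(20 + 3x) = 16.
Collecting terms: 2x = 16, so x = 8.
Then 2E = 20 + 3·8 = 44, so E = 22, V = 2E/4 = 11, F = 5 + 8 = 13.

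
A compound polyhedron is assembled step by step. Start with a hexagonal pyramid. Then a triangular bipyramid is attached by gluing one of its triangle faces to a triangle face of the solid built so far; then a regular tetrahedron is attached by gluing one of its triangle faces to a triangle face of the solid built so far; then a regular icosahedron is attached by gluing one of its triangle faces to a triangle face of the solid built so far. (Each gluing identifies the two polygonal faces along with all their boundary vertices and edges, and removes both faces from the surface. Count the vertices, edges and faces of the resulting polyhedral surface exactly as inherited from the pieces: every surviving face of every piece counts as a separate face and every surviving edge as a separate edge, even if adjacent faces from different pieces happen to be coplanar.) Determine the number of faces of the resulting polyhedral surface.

31

A hexagonal pyramid: V=7, E=12, F=7.
Attach a triangular bipyramid (V=5, E=9, F=6) along a 3-gon: merge 3 vertices and 3 edges, delete both glued faces → V=9, E=18, F=11.
Attach a regular tetrahedron (V=4, E=6, F=4) along a 3-gon: merge 3 vertices and 3 edges, delete both glued faces → V=10, E=21, F=13.
Attach a regular icosahedron (V=12, E=30, F=20) along a 3-gon: merge 3 vertices and 3 edges, delete both glued faces → V=19, E=48, F=31.
Check: V − E + F = 19 − 48 + 31 = 2.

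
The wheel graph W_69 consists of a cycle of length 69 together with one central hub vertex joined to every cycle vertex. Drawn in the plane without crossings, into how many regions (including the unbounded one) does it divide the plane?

70

W_69 has V = 69 + 1 = 70 vertices and E = 2·69 = 138 edges.
By Euler's formula F = 2 − V + E = 2 − 70 + 138 = 70.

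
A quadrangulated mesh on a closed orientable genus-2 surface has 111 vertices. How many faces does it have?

χ = 2 − 2·2 = -2, and every face is a square so 4F = 2E.
V − E + F = -2 with E = 4F/2 gives 111 − (4/2 − 1)·F = -2, so F = 113 and E = 226.

113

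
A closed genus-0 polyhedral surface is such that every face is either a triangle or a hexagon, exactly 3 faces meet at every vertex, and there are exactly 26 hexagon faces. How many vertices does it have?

56

Let x be the number of triangles; then F = 26 + x.
Edge–face incidences: 2E = 6·26 + 3·x = 156 + 3x.
Every vertex has degree 3, so 3V = 2E.
Euler: V − E + F = 2 ⇒ (2E)/3 − E + (26 + x) = 2.
Multiply by 6: 2·(2E) − 3·(2E) + 6·(26 + x) = 12, i.e. 156 + 6x − (156 + 3x) = 12.
Collecting terms: 3x = 12, so x = 4.
Then 2E = 156 + 3·4 = 168, so E = 84, V = 2E/3 = 56, F = 26 + 4 = 30.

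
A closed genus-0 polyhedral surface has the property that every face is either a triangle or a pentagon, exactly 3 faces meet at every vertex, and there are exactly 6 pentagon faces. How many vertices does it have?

Let x be the number of triangles; then F = 6 + x.
Edge–face incidences: 2E = 5·6 + 3·x = 30 + 3x.
Every vertex has degree 3, so 3V = 2E.
Euler: V − E + F = 2 ⇒ (2E)/3 − E + (6 + x) = 2.
Multiply by 6: 2·(2E) − 3·(2E) + 6·(6 + x) = 12, i.e. 36 + 6x − (30 + 3x) = 12.
Collecting terms: 3x + 6 = 12, so 3x = 6, so x = 2.
Then 2E = 30 + 3·2 = 36, so E = 18, V = 2E/3 = 12, F = 6 + 2 = 8.

12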